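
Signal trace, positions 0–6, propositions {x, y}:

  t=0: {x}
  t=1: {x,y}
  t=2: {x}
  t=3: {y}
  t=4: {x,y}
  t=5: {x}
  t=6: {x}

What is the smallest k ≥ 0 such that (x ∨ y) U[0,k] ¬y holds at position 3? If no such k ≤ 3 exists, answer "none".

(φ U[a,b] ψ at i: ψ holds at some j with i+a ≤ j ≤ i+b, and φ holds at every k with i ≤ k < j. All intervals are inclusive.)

2

Need earliest j ≥ 3 with ¬y, and (x ∨ y) at every k in [3,j-1].
  j=3: rhs fails.
  j=4: rhs fails.
  j=5: rhs holds; lhs holds on [3,4]. k = 2.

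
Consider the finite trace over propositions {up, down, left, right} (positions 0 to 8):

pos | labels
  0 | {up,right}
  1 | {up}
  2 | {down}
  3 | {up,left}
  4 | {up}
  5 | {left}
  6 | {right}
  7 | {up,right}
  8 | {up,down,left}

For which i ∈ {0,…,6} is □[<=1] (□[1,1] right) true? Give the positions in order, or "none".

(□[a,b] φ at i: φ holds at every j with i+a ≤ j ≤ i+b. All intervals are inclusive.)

Evaluate at each i in [0,6]:
  i=0: ✗ (fails at j=0)
  i=1: ✗ (fails at j=1)
  i=2: ✗ (fails at j=2)
  i=3: ✗ (fails at j=3)
  i=4: ✗ (fails at j=4)
  i=5: ✓ (all of [5,6])
  i=6: ✗ (fails at j=7)

5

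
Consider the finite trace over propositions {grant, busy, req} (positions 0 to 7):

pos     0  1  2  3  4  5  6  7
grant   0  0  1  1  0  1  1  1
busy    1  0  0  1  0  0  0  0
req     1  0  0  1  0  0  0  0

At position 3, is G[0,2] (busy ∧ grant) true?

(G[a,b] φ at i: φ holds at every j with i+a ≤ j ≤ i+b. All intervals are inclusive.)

False

Check (busy ∧ grant) at every j in [3,5]:
  j=3: true
  j=4: false
  j=5: false
Fails at j=4 → formula fails.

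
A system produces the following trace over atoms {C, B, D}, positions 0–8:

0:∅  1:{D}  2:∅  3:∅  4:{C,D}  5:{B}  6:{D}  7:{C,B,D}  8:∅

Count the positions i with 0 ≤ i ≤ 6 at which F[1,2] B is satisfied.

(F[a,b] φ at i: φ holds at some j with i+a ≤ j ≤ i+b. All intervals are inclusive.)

4

Evaluate at each i in [0,6]:
  i=0: ✗ (none in [1,2])
  i=1: ✗ (none in [2,3])
  i=2: ✗ (none in [3,4])
  i=3: ✓ (witness j=5)
  i=4: ✓ (witness j=5)
  i=5: ✓ (witness j=7)
  i=6: ✓ (witness j=7)
Positions where it holds: {3, 4, 5, 6} → 4.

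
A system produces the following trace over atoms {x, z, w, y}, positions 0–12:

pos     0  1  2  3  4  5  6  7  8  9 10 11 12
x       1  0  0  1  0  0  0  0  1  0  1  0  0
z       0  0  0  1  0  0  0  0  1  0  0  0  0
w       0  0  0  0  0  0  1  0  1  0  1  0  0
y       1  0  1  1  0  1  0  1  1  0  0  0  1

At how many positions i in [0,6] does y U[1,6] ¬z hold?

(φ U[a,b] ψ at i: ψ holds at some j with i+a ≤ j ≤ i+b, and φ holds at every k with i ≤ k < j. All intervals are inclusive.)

Evaluate at each i in [0,6]:
  i=0: ✓ (rhs at j=1; lhs holds on [0,0])
  i=1: ✗ (lhs fails at k=1 before rhs at j=2)
  i=2: ✓ (rhs at j=4; lhs holds on [2,3])
  i=3: ✓ (rhs at j=4; lhs holds on [3,3])
  i=4: ✗ (lhs fails at k=4 before rhs at j=5)
  i=5: ✓ (rhs at j=6; lhs holds on [5,5])
  i=6: ✗ (lhs fails at k=6 before rhs at j=7)
Positions where it holds: {0, 2, 3, 5} → 4.

4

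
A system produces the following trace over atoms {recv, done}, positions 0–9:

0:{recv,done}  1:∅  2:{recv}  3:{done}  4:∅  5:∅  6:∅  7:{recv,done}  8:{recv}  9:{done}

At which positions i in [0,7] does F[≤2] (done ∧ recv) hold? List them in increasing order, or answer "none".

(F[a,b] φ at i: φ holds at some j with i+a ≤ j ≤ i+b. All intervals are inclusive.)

0, 5, 6, 7

Evaluate at each i in [0,7]:
  i=0: ✓ (witness j=0)
  i=1: ✗ (none in [1,3])
  i=2: ✗ (none in [2,4])
  i=3: ✗ (none in [3,5])
  i=4: ✗ (none in [4,6])
  i=5: ✓ (witness j=7)
  i=6: ✓ (witness j=7)
  i=7: ✓ (witness j=7)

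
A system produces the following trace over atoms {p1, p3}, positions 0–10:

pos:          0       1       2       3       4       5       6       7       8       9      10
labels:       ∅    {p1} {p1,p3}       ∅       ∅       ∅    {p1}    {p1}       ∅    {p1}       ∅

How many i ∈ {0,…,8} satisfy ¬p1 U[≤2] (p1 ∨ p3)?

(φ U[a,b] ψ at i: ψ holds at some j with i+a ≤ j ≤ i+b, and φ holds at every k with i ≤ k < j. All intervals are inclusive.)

Evaluate at each i in [0,8]:
  i=0: ✓ (rhs at j=1; lhs holds on [0,0])
  i=1: ✓ (rhs at j=1)
  i=2: ✓ (rhs at j=2)
  i=3: ✗ (no rhs in [3,5])
  i=4: ✓ (rhs at j=6; lhs holds on [4,5])
  i=5: ✓ (rhs at j=6; lhs holds on [5,5])
  i=6: ✓ (rhs at j=6)
  i=7: ✓ (rhs at j=7)
  i=8: ✓ (rhs at j=9; lhs holds on [8,8])
Positions where it holds: {0, 1, 2, 4, 5, 6, 7, 8} → 8.

8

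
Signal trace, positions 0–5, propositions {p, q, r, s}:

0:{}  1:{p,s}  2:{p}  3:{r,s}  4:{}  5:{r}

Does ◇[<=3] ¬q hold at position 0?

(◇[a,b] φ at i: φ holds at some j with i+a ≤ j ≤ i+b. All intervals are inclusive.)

Yes

Check ¬q at each j in [0,3]:
  j=0: true
  j=1: true
  j=2: true
  j=3: true
Found at j=0 → formula holds.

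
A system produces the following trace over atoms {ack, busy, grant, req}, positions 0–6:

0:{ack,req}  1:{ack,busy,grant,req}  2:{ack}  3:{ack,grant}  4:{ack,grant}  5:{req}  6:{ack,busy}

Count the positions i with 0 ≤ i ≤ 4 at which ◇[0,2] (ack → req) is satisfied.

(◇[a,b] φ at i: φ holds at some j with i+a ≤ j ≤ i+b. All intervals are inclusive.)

Evaluate at each i in [0,4]:
  i=0: ✓ (witness j=0)
  i=1: ✓ (witness j=1)
  i=2: ✗ (none in [2,4])
  i=3: ✓ (witness j=5)
  i=4: ✓ (witness j=5)
Positions where it holds: {0, 1, 3, 4} → 4.

4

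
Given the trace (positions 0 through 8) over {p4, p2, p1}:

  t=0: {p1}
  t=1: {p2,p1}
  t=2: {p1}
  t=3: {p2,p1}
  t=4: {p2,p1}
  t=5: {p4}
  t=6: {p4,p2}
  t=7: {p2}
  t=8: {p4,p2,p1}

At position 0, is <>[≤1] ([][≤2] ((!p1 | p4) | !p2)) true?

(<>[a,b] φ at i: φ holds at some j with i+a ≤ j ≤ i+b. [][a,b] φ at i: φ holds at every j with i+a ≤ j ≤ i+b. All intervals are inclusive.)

False

Check [][≤2] ((!p1 | p4) | !p2) at each j in [0,1]:
  j=0: fails at 1
  j=1: fails at 1
No position in the window satisfies it → formula fails.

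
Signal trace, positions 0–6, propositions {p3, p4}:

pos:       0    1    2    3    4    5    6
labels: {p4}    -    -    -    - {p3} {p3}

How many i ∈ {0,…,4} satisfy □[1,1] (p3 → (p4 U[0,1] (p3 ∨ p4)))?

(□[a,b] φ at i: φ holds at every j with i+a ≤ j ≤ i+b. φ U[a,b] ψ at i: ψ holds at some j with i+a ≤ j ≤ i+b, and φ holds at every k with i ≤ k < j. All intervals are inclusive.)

Evaluate at each i in [0,4]:
  i=0: ✓ (all of [1,1])
  i=1: ✓ (all of [2,2])
  i=2: ✓ (all of [3,3])
  i=3: ✓ (all of [4,4])
  i=4: ✓ (all of [5,5])
Positions where it holds: {0, 1, 2, 3, 4} → 5.

5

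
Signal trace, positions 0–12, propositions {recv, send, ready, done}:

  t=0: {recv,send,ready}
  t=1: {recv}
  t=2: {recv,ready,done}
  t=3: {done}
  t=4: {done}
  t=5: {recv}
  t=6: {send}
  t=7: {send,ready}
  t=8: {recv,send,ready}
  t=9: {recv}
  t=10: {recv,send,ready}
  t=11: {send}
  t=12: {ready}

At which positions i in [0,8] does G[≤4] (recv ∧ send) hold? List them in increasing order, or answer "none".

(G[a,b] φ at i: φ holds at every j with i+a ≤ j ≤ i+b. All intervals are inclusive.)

none

Evaluate at each i in [0,8]:
  i=0: ✗ (fails at j=1)
  i=1: ✗ (fails at j=1)
  i=2: ✗ (fails at j=2)
  i=3: ✗ (fails at j=3)
  i=4: ✗ (fails at j=4)
  i=5: ✗ (fails at j=5)
  i=6: ✗ (fails at j=6)
  i=7: ✗ (fails at j=7)
  i=8: ✗ (fails at j=9)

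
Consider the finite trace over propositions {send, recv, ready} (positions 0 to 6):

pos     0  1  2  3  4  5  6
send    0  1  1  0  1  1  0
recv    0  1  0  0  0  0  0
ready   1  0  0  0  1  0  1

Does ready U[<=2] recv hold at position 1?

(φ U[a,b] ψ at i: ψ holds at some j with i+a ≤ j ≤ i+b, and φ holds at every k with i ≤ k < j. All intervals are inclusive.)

Need some j in [1,3] with recv, and ready at every k in [1,j-1].
  j=1: recv holds; no prefix to check → satisfied.

Holds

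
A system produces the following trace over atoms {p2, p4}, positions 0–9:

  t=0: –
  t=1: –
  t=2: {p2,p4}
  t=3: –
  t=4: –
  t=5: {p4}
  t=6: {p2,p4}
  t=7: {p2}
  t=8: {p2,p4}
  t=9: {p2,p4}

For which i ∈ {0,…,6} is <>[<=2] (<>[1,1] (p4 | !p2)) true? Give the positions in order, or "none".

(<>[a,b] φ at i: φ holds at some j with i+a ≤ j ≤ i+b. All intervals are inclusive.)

0, 1, 2, 3, 4, 5, 6

Evaluate at each i in [0,6]:
  i=0: ✓ (witness j=0)
  i=1: ✓ (witness j=1)
  i=2: ✓ (witness j=2)
  i=3: ✓ (witness j=3)
  i=4: ✓ (witness j=4)
  i=5: ✓ (witness j=5)
  i=6: ✓ (witness j=7)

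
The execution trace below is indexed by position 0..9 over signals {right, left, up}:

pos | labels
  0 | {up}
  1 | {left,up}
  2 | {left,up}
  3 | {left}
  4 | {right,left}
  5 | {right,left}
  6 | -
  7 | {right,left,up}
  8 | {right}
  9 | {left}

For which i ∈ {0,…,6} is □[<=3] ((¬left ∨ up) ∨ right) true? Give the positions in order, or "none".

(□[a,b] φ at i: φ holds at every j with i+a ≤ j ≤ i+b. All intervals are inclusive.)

Evaluate at each i in [0,6]:
  i=0: ✗ (fails at j=3)
  i=1: ✗ (fails at j=3)
  i=2: ✗ (fails at j=3)
  i=3: ✗ (fails at j=3)
  i=4: ✓ (all of [4,7])
  i=5: ✓ (all of [5,8])
  i=6: ✗ (fails at j=9)

4, 5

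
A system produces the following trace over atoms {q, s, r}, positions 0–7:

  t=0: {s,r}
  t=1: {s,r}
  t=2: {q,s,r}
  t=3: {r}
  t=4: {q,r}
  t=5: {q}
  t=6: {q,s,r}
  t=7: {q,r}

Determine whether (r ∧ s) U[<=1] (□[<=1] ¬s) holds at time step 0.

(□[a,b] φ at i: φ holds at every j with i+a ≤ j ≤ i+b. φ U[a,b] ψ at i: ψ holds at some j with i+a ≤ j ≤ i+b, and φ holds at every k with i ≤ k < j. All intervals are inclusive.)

Does not hold

Need some j in [0,1] with □[<=1] ¬s, and (r ∧ s) at every k in [0,j-1].
  j=0: □[<=1] ¬s — fails at 0.
  j=1: □[<=1] ¬s — fails at 1.
No j in the window works → until fails.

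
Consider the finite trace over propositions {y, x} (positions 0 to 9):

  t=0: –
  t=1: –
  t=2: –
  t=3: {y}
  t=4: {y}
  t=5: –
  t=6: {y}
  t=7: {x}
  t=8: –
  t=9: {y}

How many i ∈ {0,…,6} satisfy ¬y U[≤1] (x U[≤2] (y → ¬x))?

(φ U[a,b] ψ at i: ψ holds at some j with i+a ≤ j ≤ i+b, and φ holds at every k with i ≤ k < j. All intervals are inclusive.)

7

Evaluate at each i in [0,6]:
  i=0: ✓ (rhs at j=0)
  i=1: ✓ (rhs at j=1)
  i=2: ✓ (rhs at j=2)
  i=3: ✓ (rhs at j=3)
  i=4: ✓ (rhs at j=4)
  i=5: ✓ (rhs at j=5)
  i=6: ✓ (rhs at j=6)
Positions where it holds: {0, 1, 2, 3, 4, 5, 6} → 7.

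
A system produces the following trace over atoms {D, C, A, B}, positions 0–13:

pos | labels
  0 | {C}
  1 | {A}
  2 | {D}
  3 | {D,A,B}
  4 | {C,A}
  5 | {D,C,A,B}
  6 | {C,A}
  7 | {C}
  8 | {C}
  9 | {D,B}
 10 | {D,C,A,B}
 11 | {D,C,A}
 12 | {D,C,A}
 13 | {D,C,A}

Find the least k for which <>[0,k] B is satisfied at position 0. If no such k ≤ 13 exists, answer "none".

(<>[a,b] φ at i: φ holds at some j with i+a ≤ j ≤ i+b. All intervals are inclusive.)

3

Scan j = 0,1,… for B:
  j=0: fails
  j=1: fails
  j=2: fails
  j=3: holds
First hit at j=3, so smallest k = 3-0 = 3.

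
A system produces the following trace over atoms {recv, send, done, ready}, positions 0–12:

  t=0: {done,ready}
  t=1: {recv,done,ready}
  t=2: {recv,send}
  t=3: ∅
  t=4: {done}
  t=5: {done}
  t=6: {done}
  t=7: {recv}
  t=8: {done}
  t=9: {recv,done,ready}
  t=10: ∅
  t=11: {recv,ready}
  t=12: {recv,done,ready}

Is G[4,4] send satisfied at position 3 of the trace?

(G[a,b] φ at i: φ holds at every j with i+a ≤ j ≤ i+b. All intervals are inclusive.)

Check send at every j in [7,7]:
  j=7: false
Fails at j=7 → formula fails.

Does not hold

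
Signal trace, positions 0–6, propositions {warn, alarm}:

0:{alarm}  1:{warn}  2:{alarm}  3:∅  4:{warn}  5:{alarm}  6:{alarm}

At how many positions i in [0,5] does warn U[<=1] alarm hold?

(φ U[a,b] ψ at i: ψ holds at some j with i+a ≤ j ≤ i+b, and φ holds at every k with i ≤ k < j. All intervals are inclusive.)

Evaluate at each i in [0,5]:
  i=0: ✓ (rhs at j=0)
  i=1: ✓ (rhs at j=2; lhs holds on [1,1])
  i=2: ✓ (rhs at j=2)
  i=3: ✗ (no rhs in [3,4])
  i=4: ✓ (rhs at j=5; lhs holds on [4,4])
  i=5: ✓ (rhs at j=5)
Positions where it holds: {0, 1, 2, 4, 5} → 5.

5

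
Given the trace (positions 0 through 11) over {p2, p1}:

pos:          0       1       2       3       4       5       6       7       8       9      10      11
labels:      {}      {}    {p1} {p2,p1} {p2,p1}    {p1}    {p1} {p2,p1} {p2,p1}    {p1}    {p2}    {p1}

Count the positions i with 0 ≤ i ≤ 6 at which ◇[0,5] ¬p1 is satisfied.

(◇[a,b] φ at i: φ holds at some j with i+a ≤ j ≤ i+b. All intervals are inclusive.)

4

Evaluate at each i in [0,6]:
  i=0: ✓ (witness j=0)
  i=1: ✓ (witness j=1)
  i=2: ✗ (none in [2,7])
  i=3: ✗ (none in [3,8])
  i=4: ✗ (none in [4,9])
  i=5: ✓ (witness j=10)
  i=6: ✓ (witness j=10)
Positions where it holds: {0, 1, 5, 6} → 4.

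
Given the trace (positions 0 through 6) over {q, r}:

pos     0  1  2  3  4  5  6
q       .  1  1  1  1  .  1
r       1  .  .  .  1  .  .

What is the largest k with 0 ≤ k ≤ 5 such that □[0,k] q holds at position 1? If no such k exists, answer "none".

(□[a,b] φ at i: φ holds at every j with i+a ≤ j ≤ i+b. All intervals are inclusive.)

3

q must hold from j=1 onward; find where it first fails.
  j=1: holds
  j=2: holds
  j=3: holds
  j=4: holds
  j=5: fails
Holds on [1,4], so largest k = 3.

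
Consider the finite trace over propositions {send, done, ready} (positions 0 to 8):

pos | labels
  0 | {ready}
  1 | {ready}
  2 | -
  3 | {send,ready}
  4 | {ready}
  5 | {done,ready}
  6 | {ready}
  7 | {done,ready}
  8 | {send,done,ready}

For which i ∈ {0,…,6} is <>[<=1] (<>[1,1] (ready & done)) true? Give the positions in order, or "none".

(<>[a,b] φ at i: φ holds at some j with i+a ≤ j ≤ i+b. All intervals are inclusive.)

Evaluate at each i in [0,6]:
  i=0: ✗ (none in [0,1])
  i=1: ✗ (none in [1,2])
  i=2: ✗ (none in [2,3])
  i=3: ✓ (witness j=4)
  i=4: ✓ (witness j=4)
  i=5: ✓ (witness j=6)
  i=6: ✓ (witness j=6)

3, 4, 5, 6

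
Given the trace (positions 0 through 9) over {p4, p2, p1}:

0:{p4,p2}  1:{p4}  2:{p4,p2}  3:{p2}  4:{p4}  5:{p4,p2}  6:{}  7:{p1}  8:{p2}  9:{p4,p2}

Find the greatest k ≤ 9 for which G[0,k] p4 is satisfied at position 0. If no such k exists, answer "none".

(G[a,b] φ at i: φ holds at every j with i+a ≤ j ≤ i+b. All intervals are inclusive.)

p4 must hold from j=0 onward; find where it first fails.
  j=0: holds
  j=1: holds
  j=2: holds
  j=3: fails
Holds on [0,2], so largest k = 2.

2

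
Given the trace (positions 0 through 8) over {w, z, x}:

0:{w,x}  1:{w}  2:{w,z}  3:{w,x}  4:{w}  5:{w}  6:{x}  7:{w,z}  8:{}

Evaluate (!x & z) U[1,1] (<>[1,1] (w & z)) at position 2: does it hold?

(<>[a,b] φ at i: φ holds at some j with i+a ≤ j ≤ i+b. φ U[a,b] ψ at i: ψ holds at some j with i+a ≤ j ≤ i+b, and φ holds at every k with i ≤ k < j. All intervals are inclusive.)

False

Need some j in [3,3] with <>[1,1] (w & z), and (!x & z) at every k in [2,j-1].
  j=3: <>[1,1] (w & z) — fails (none in [4,4]).
No j in the window works → until fails.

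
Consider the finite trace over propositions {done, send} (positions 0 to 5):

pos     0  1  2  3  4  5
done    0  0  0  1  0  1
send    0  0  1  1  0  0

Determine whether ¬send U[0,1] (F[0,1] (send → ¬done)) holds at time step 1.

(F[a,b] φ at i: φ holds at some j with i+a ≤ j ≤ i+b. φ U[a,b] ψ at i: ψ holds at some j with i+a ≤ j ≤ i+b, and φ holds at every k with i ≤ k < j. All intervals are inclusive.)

Need some j in [1,2] with F[0,1] (send → ¬done), and ¬send at every k in [1,j-1].
  j=1: F[0,1] (send → ¬done) holds; no prefix to check → satisfied.

True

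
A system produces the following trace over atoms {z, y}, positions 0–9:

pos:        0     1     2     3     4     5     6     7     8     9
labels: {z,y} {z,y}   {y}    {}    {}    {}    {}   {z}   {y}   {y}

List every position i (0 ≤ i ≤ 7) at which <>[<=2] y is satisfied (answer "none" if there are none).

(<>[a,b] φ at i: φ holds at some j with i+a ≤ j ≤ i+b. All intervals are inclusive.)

0, 1, 2, 6, 7

Evaluate at each i in [0,7]:
  i=0: ✓ (witness j=0)
  i=1: ✓ (witness j=1)
  i=2: ✓ (witness j=2)
  i=3: ✗ (none in [3,5])
  i=4: ✗ (none in [4,6])
  i=5: ✗ (none in [5,7])
  i=6: ✓ (witness j=8)
  i=7: ✓ (witness j=8)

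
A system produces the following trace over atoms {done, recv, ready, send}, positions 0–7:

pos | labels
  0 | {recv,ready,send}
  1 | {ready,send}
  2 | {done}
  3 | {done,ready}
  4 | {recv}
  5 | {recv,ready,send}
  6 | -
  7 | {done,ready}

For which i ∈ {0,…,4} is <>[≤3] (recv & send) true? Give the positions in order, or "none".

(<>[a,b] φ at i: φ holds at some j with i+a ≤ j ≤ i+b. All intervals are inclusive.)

0, 2, 3, 4

Evaluate at each i in [0,4]:
  i=0: ✓ (witness j=0)
  i=1: ✗ (none in [1,4])
  i=2: ✓ (witness j=5)
  i=3: ✓ (witness j=5)
  i=4: ✓ (witness j=5)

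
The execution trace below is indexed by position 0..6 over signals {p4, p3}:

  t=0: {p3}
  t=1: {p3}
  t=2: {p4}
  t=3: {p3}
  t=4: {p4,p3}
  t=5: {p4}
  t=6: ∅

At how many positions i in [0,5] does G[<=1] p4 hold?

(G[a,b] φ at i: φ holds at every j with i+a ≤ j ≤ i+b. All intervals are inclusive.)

Evaluate at each i in [0,5]:
  i=0: ✗ (fails at j=0)
  i=1: ✗ (fails at j=1)
  i=2: ✗ (fails at j=3)
  i=3: ✗ (fails at j=3)
  i=4: ✓ (all of [4,5])
  i=5: ✗ (fails at j=6)
Positions where it holds: {4} → 1.

1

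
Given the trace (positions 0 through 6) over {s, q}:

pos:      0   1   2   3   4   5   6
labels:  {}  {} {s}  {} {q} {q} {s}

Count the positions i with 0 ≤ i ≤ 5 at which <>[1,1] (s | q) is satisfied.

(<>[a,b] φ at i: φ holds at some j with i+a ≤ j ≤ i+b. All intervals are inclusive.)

4

Evaluate at each i in [0,5]:
  i=0: ✗ (none in [1,1])
  i=1: ✓ (witness j=2)
  i=2: ✗ (none in [3,3])
  i=3: ✓ (witness j=4)
  i=4: ✓ (witness j=5)
  i=5: ✓ (witness j=6)
Positions where it holds: {1, 3, 4, 5} → 4.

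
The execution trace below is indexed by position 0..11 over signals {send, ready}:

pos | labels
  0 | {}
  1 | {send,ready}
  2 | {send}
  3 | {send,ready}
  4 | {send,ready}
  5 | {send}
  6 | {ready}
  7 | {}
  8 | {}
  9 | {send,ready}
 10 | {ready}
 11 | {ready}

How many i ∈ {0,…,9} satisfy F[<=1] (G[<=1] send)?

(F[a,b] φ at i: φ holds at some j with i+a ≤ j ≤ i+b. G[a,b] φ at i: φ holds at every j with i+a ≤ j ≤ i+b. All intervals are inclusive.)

Evaluate at each i in [0,9]:
  i=0: ✓ (witness j=1)
  i=1: ✓ (witness j=1)
  i=2: ✓ (witness j=2)
  i=3: ✓ (witness j=3)
  i=4: ✓ (witness j=4)
  i=5: ✗ (none in [5,6])
  i=6: ✗ (none in [6,7])
  i=7: ✗ (none in [7,8])
  i=8: ✗ (none in [8,9])
  i=9: ✗ (none in [9,10])
Positions where it holds: {0, 1, 2, 3, 4} → 5.

5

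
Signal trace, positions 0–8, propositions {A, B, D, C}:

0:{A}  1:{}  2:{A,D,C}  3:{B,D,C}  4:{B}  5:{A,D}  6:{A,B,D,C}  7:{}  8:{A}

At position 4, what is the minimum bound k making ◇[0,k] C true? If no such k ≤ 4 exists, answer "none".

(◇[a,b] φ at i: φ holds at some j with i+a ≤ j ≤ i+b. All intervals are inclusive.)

Scan j = 4,5,… for C:
  j=4: fails
  j=5: fails
  j=6: holds
First hit at j=6, so smallest k = 6-4 = 2.

2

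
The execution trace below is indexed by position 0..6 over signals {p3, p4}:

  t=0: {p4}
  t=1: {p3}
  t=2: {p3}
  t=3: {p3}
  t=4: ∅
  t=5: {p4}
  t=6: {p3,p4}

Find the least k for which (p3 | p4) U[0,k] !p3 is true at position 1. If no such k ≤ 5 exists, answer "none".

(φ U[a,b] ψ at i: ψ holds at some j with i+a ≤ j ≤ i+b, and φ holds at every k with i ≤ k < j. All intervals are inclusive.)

3

Need earliest j ≥ 1 with !p3, and (p3 | p4) at every k in [1,j-1].
  j=1: rhs fails.
  j=2: rhs fails.
  j=3: rhs fails.
  j=4: rhs holds; lhs holds on [1,3]. k = 3.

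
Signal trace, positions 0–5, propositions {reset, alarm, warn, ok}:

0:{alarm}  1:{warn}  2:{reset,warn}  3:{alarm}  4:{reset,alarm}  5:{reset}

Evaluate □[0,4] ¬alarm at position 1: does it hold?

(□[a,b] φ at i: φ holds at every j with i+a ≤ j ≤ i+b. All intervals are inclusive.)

Check ¬alarm at every j in [1,5]:
  j=1: true
  j=2: true
  j=3: false
  j=4: false
  j=5: true
Fails at j=3 → formula fails.

Does not hold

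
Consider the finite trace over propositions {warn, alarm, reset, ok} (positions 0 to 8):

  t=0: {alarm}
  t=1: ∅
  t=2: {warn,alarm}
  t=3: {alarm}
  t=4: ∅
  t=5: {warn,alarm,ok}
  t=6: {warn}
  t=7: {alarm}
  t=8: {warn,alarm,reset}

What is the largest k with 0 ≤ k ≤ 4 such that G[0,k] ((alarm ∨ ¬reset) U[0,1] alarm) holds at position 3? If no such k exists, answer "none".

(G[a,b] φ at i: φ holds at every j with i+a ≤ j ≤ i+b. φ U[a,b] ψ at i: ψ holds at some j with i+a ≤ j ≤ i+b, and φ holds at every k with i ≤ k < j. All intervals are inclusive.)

4

((alarm ∨ ¬reset) U[0,1] alarm) must hold from j=3 onward; find where it first fails.
  j=3: holds
  j=4: holds
  j=5: holds
  j=6: holds
  j=7: holds
Holds through j=7; largest k = 4.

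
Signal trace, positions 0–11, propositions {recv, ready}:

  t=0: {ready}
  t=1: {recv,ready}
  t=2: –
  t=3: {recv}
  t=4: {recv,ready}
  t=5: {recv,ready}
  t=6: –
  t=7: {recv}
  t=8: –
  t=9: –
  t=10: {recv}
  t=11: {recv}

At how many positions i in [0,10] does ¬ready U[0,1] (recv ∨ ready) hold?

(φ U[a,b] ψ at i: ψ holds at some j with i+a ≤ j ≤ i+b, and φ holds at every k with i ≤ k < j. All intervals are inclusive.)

10

Evaluate at each i in [0,10]:
  i=0: ✓ (rhs at j=0)
  i=1: ✓ (rhs at j=1)
  i=2: ✓ (rhs at j=3; lhs holds on [2,2])
  i=3: ✓ (rhs at j=3)
  i=4: ✓ (rhs at j=4)
  i=5: ✓ (rhs at j=5)
  i=6: ✓ (rhs at j=7; lhs holds on [6,6])
  i=7: ✓ (rhs at j=7)
  i=8: ✗ (no rhs in [8,9])
  i=9: ✓ (rhs at j=10; lhs holds on [9,9])
  i=10: ✓ (rhs at j=10)
Positions where it holds: {0, 1, 2, 3, 4, 5, 6, 7, 9, 10} → 10.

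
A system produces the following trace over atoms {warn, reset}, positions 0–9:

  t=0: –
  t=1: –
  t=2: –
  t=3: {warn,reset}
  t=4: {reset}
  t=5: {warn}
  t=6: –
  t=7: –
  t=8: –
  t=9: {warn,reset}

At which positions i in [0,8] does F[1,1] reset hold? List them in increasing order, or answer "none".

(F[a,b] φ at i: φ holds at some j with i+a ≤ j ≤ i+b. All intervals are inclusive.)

2, 3, 8

Evaluate at each i in [0,8]:
  i=0: ✗ (none in [1,1])
  i=1: ✗ (none in [2,2])
  i=2: ✓ (witness j=3)
  i=3: ✓ (witness j=4)
  i=4: ✗ (none in [5,5])
  i=5: ✗ (none in [6,6])
  i=6: ✗ (none in [7,7])
  i=7: ✗ (none in [8,8])
  i=8: ✓ (witness j=9)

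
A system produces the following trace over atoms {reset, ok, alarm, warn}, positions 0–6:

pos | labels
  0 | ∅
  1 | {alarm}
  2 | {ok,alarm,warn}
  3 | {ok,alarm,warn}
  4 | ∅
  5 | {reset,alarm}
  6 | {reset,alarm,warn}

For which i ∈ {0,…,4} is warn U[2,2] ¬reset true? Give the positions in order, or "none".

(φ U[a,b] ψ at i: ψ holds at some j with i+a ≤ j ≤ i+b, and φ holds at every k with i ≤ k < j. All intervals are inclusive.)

Evaluate at each i in [0,4]:
  i=0: ✗ (lhs fails at k=0 before rhs at j=2)
  i=1: ✗ (lhs fails at k=1 before rhs at j=3)
  i=2: ✓ (rhs at j=4; lhs holds on [2,3])
  i=3: ✗ (no rhs in [5,5])
  i=4: ✗ (no rhs in [6,6])

2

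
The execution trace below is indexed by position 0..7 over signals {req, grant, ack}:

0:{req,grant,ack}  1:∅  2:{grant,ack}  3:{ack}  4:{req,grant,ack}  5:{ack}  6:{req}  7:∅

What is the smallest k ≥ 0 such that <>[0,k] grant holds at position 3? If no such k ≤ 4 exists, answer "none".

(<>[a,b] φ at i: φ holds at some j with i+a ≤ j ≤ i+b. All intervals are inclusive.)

1

Scan j = 3,4,… for grant:
  j=3: fails
  j=4: holds
First hit at j=4, so smallest k = 4-3 = 1.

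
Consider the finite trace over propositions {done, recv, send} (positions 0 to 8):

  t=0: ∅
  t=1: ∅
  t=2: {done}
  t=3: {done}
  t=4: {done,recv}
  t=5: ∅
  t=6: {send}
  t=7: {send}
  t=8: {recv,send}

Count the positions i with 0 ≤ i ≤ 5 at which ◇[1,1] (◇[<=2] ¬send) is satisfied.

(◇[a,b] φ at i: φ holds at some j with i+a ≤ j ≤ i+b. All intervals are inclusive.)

Evaluate at each i in [0,5]:
  i=0: ✓ (witness j=1)
  i=1: ✓ (witness j=2)
  i=2: ✓ (witness j=3)
  i=3: ✓ (witness j=4)
  i=4: ✓ (witness j=5)
  i=5: ✗ (none in [6,6])
Positions where it holds: {0, 1, 2, 3, 4} → 5.

5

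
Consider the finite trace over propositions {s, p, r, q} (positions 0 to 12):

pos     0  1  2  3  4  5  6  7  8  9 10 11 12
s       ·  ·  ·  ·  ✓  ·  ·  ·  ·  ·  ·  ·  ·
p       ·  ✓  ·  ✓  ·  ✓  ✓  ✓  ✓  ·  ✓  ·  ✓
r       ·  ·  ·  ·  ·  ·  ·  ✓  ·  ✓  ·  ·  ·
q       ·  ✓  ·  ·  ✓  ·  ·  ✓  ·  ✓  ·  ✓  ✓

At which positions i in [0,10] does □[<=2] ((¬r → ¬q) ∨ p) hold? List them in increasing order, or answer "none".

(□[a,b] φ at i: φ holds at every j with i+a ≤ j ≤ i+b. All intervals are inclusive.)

0, 1, 5, 6, 7, 8

Evaluate at each i in [0,10]:
  i=0: ✓ (all of [0,2])
  i=1: ✓ (all of [1,3])
  i=2: ✗ (fails at j=4)
  i=3: ✗ (fails at j=4)
  i=4: ✗ (fails at j=4)
  i=5: ✓ (all of [5,7])
  i=6: ✓ (all of [6,8])
  i=7: ✓ (all of [7,9])
  i=8: ✓ (all of [8,10])
  i=9: ✗ (fails at j=11)
  i=10: ✗ (fails at j=11)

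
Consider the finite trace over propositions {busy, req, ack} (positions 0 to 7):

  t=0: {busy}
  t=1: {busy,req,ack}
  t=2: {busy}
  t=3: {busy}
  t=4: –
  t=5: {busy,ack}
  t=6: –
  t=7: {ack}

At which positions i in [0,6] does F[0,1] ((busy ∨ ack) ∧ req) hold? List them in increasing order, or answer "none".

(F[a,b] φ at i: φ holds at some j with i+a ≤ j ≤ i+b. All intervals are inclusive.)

Evaluate at each i in [0,6]:
  i=0: ✓ (witness j=1)
  i=1: ✓ (witness j=1)
  i=2: ✗ (none in [2,3])
  i=3: ✗ (none in [3,4])
  i=4: ✗ (none in [4,5])
  i=5: ✗ (none in [5,6])
  i=6: ✗ (none in [6,7])

0, 1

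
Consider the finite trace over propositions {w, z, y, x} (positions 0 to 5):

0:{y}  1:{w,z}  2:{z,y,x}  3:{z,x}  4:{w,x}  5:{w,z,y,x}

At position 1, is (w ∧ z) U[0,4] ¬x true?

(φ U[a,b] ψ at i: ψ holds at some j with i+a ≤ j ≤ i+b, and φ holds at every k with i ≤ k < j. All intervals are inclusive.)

Need some j in [1,5] with ¬x, and (w ∧ z) at every k in [1,j-1].
  j=1: ¬x holds; no prefix to check → satisfied.

Holds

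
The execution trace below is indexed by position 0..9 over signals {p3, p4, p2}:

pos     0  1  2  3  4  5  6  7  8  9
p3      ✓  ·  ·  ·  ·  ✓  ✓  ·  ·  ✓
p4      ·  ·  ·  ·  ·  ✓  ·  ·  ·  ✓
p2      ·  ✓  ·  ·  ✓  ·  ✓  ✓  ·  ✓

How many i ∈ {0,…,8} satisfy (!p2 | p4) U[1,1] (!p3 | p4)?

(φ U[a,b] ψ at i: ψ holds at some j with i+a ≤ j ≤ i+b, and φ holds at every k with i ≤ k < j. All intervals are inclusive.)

Evaluate at each i in [0,8]:
  i=0: ✓ (rhs at j=1; lhs holds on [0,0])
  i=1: ✗ (lhs fails at k=1 before rhs at j=2)
  i=2: ✓ (rhs at j=3; lhs holds on [2,2])
  i=3: ✓ (rhs at j=4; lhs holds on [3,3])
  i=4: ✗ (lhs fails at k=4 before rhs at j=5)
  i=5: ✗ (no rhs in [6,6])
  i=6: ✗ (lhs fails at k=6 before rhs at j=7)
  i=7: ✗ (lhs fails at k=7 before rhs at j=8)
  i=8: ✓ (rhs at j=9; lhs holds on [8,8])
Positions where it holds: {0, 2, 3, 8} → 4.

4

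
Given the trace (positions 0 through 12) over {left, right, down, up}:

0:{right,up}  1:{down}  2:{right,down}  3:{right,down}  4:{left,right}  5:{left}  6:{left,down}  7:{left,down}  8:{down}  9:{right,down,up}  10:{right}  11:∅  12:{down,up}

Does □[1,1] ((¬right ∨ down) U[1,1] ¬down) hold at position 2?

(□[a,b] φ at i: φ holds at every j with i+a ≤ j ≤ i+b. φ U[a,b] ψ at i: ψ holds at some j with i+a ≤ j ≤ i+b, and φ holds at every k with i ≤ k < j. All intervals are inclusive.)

Yes

Check ((¬right ∨ down) U[1,1] ¬down) at every j in [3,3]:
  j=3: holds
All positions satisfy it → formula holds.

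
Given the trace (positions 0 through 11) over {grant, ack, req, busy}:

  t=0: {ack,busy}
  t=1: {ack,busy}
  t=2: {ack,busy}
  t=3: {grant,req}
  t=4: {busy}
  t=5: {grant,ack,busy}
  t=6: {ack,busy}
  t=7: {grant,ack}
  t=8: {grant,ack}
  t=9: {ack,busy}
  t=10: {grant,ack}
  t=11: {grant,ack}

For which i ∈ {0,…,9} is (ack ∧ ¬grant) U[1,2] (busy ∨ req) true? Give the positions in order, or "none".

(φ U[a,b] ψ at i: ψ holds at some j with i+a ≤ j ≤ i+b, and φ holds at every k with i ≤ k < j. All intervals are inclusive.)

0, 1, 2

Evaluate at each i in [0,9]:
  i=0: ✓ (rhs at j=1; lhs holds on [0,0])
  i=1: ✓ (rhs at j=2; lhs holds on [1,1])
  i=2: ✓ (rhs at j=3; lhs holds on [2,2])
  i=3: ✗ (lhs fails at k=3 before rhs at j=4)
  i=4: ✗ (lhs fails at k=4 before rhs at j=5)
  i=5: ✗ (lhs fails at k=5 before rhs at j=6)
  i=6: ✗ (no rhs in [7,8])
  i=7: ✗ (lhs fails at k=7 before rhs at j=9)
  i=8: ✗ (lhs fails at k=8 before rhs at j=9)
  i=9: ✗ (no rhs in [10,11])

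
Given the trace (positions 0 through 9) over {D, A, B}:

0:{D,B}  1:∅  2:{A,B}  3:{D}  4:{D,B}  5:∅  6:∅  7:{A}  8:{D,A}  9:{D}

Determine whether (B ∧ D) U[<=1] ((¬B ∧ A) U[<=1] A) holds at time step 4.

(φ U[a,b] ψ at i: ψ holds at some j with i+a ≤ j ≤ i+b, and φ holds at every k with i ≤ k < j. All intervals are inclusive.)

Need some j in [4,5] with ((¬B ∧ A) U[<=1] A), and (B ∧ D) at every k in [4,j-1].
  j=4: ((¬B ∧ A) U[<=1] A) — fails.
  j=5: ((¬B ∧ A) U[<=1] A) — fails.
No j in the window works → until fails.

No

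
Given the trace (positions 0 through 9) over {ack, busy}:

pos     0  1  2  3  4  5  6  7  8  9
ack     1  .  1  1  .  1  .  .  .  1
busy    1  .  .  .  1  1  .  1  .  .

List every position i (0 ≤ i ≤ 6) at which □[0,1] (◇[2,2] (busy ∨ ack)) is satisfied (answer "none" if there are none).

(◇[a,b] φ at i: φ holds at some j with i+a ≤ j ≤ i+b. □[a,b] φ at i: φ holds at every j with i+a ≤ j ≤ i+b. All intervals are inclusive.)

Evaluate at each i in [0,6]:
  i=0: ✓ (all of [0,1])
  i=1: ✓ (all of [1,2])
  i=2: ✓ (all of [2,3])
  i=3: ✗ (fails at j=4)
  i=4: ✗ (fails at j=4)
  i=5: ✗ (fails at j=6)
  i=6: ✗ (fails at j=6)

0, 1, 2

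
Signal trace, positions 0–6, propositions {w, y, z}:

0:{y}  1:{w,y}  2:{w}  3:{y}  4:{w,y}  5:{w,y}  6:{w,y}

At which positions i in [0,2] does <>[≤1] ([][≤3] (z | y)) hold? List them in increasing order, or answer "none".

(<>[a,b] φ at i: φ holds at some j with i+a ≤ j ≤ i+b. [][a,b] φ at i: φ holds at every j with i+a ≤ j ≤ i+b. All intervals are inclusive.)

Evaluate at each i in [0,2]:
  i=0: ✗ (none in [0,1])
  i=1: ✗ (none in [1,2])
  i=2: ✓ (witness j=3)

2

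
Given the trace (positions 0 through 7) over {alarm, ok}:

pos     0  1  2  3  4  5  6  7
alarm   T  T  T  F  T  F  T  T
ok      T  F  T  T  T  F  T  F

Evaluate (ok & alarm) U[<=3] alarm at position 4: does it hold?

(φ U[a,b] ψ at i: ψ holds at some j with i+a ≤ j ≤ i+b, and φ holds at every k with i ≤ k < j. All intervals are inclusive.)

Need some j in [4,7] with alarm, and (ok & alarm) at every k in [4,j-1].
  j=4: alarm holds; no prefix to check → satisfied.

True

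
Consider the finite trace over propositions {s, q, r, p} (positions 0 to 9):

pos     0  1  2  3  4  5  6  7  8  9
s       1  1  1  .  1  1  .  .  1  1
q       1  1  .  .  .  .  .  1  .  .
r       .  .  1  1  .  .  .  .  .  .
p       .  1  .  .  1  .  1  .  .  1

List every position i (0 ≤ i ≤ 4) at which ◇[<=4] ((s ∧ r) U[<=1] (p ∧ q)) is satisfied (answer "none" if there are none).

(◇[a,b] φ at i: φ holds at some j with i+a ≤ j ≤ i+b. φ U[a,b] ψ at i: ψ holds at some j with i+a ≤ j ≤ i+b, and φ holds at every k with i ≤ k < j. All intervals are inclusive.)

0, 1

Evaluate at each i in [0,4]:
  i=0: ✓ (witness j=1)
  i=1: ✓ (witness j=1)
  i=2: ✗ (none in [2,6])
  i=3: ✗ (none in [3,7])
  i=4: ✗ (none in [4,8])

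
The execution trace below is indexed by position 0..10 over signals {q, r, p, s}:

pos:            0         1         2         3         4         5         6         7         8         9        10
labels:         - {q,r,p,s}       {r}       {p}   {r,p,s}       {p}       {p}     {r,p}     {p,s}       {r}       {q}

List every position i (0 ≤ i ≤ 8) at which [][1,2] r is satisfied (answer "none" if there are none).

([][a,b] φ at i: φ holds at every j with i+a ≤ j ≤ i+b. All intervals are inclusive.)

Evaluate at each i in [0,8]:
  i=0: ✓ (all of [1,2])
  i=1: ✗ (fails at j=3)
  i=2: ✗ (fails at j=3)
  i=3: ✗ (fails at j=5)
  i=4: ✗ (fails at j=5)
  i=5: ✗ (fails at j=6)
  i=6: ✗ (fails at j=8)
  i=7: ✗ (fails at j=8)
  i=8: ✗ (fails at j=10)

0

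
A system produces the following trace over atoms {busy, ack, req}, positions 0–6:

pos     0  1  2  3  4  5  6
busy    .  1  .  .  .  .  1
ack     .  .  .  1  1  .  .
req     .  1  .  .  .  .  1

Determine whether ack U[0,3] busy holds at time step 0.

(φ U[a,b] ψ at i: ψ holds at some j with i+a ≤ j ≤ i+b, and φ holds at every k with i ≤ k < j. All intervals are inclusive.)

Need some j in [0,3] with busy, and ack at every k in [0,j-1].
  j=0: busy false.
  j=1: busy holds, but ack fails at k=0 → not this j.
  j=2: busy false.
  j=3: busy false.
No j in the window works → until fails.

Does not hold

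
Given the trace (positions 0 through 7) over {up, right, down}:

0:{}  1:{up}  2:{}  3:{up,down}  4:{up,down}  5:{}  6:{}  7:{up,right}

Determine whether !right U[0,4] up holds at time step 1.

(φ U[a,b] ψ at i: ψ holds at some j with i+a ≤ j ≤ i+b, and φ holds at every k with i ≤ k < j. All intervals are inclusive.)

Need some j in [1,5] with up, and !right at every k in [1,j-1].
  j=1: up holds; no prefix to check → satisfied.

Holds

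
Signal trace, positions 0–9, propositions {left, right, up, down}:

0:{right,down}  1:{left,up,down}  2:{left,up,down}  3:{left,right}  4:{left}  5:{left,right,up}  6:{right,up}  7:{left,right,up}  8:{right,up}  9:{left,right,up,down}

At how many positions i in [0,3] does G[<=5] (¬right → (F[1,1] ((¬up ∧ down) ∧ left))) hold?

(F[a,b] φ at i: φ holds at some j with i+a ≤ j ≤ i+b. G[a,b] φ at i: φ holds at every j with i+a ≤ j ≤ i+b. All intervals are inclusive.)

Evaluate at each i in [0,3]:
  i=0: ✗ (fails at j=1)
  i=1: ✗ (fails at j=1)
  i=2: ✗ (fails at j=2)
  i=3: ✗ (fails at j=4)
Positions where it holds: {} → 0.

0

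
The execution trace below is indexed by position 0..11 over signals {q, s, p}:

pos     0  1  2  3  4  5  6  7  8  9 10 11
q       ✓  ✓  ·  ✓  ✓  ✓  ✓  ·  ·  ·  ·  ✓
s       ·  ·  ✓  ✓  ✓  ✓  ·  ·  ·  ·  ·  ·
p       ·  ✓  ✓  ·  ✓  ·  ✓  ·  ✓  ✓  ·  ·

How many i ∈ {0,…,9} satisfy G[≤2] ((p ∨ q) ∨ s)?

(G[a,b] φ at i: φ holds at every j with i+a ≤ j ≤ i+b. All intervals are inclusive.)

Evaluate at each i in [0,9]:
  i=0: ✓ (all of [0,2])
  i=1: ✓ (all of [1,3])
  i=2: ✓ (all of [2,4])
  i=3: ✓ (all of [3,5])
  i=4: ✓ (all of [4,6])
  i=5: ✗ (fails at j=7)
  i=6: ✗ (fails at j=7)
  i=7: ✗ (fails at j=7)
  i=8: ✗ (fails at j=10)
  i=9: ✗ (fails at j=10)
Positions where it holds: {0, 1, 2, 3, 4} → 5.

5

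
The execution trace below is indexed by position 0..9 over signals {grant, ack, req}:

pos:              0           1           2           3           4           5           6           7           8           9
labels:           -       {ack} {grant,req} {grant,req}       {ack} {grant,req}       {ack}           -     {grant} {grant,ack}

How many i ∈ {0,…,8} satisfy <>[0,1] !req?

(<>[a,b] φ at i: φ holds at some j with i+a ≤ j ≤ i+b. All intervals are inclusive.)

8

Evaluate at each i in [0,8]:
  i=0: ✓ (witness j=0)
  i=1: ✓ (witness j=1)
  i=2: ✗ (none in [2,3])
  i=3: ✓ (witness j=4)
  i=4: ✓ (witness j=4)
  i=5: ✓ (witness j=6)
  i=6: ✓ (witness j=6)
  i=7: ✓ (witness j=7)
  i=8: ✓ (witness j=8)
Positions where it holds: {0, 1, 3, 4, 5, 6, 7, 8} → 8.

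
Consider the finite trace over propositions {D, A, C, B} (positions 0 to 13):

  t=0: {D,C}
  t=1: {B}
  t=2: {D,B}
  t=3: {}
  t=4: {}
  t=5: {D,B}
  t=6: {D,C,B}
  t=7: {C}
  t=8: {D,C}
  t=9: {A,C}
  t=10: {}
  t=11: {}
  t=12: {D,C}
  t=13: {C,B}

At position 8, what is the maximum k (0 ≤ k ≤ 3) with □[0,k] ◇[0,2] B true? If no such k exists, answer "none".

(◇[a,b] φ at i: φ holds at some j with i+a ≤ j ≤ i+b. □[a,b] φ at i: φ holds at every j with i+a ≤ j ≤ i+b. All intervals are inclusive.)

none

◇[0,2] B must hold from j=8 onward; find where it first fails.
  j=8: fails → no k works.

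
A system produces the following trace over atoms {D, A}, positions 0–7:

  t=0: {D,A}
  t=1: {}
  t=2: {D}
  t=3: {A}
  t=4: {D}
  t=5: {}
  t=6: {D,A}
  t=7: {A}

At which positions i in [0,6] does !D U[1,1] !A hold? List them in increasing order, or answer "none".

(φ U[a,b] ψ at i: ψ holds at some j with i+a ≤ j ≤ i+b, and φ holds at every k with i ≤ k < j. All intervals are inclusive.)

Evaluate at each i in [0,6]:
  i=0: ✗ (lhs fails at k=0 before rhs at j=1)
  i=1: ✓ (rhs at j=2; lhs holds on [1,1])
  i=2: ✗ (no rhs in [3,3])
  i=3: ✓ (rhs at j=4; lhs holds on [3,3])
  i=4: ✗ (lhs fails at k=4 before rhs at j=5)
  i=5: ✗ (no rhs in [6,6])
  i=6: ✗ (no rhs in [7,7])

1, 3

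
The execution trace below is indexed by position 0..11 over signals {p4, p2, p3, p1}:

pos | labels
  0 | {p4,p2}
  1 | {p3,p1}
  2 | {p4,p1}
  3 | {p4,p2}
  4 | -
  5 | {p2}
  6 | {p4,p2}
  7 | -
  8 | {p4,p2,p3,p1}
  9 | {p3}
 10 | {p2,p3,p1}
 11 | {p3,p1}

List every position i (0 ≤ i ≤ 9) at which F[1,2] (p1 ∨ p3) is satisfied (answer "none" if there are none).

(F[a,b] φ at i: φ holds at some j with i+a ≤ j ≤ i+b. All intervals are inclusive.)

0, 1, 6, 7, 8, 9

Evaluate at each i in [0,9]:
  i=0: ✓ (witness j=1)
  i=1: ✓ (witness j=2)
  i=2: ✗ (none in [3,4])
  i=3: ✗ (none in [4,5])
  i=4: ✗ (none in [5,6])
  i=5: ✗ (none in [6,7])
  i=6: ✓ (witness j=8)
  i=7: ✓ (witness j=8)
  i=8: ✓ (witness j=9)
  i=9: ✓ (witness j=10)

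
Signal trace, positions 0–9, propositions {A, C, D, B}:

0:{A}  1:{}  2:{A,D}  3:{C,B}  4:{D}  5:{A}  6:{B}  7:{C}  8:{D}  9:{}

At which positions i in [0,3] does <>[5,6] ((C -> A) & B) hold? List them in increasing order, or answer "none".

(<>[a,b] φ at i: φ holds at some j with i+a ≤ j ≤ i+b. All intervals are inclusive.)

0, 1

Evaluate at each i in [0,3]:
  i=0: ✓ (witness j=6)
  i=1: ✓ (witness j=6)
  i=2: ✗ (none in [7,8])
  i=3: ✗ (none in [8,9])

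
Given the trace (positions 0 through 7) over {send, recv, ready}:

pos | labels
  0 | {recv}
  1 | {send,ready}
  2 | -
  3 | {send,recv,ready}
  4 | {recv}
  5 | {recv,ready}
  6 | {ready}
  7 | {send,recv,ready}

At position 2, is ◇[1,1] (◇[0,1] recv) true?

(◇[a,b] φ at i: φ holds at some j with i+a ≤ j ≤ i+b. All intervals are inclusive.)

Yes

Check ◇[0,1] recv at each j in [3,3]:
  j=3: holds (witness at 3)
Found at j=3 → formula holds.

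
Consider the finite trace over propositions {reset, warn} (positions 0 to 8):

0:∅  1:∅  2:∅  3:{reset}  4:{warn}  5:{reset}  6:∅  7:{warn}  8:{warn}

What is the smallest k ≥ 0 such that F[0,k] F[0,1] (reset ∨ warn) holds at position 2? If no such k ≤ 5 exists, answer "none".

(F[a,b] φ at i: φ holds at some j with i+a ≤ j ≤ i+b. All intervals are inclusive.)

Scan j = 2,3,… for F[0,1] (reset ∨ warn):
  j=2: holds
First hit at j=2, so smallest k = 2-2 = 0.

0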